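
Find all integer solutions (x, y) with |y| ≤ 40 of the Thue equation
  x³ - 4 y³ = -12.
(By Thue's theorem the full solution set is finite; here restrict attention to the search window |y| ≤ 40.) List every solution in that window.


The equation is x³ - 4y³ = -12. For fixed y, x³ = 4·y³ − 12, so a solution requires the RHS to be a perfect cube.
Strategy: iterate y from -40 to 40, compute RHS = 4·y³ − 12, and check whether it is a (positive or negative) perfect cube.
Check small values of y:
  y = 0: RHS = -12 is not a perfect cube.
  y = 1: RHS = -8 = (-2)³ ⇒ x = -2 works.
  y = -1: RHS = -16 is not a perfect cube.
  y = 2: RHS = 20 is not a perfect cube.
  y = -2: RHS = -44 is not a perfect cube.
  y = 3: RHS = 96 is not a perfect cube.
  y = -3: RHS = -120 is not a perfect cube.
Continuing, at y = -5: RHS = -512 = (-8)³ ⇒ x = -8 works.
Searching the remaining y in |y| ≤ 40 finds no further solutions.
Collected solutions: (-2, 1), (-8, -5).

Solutions (with |y| ≤ 40): (-2, 1), (-8, -5).


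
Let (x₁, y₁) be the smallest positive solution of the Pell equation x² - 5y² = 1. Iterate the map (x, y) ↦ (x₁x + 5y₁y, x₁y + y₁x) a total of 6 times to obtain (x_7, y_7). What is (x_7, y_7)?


Step 1: Find the fundamental solution (x₁, y₁) of x² - 5y² = 1.
  Expand √5 as a continued fraction. a₀ = ⌊√5⌋ = 2; iterate m_{k+1} = d_k·a_k − m_k, d_{k+1} = (5 − m_{k+1}²)/d_k, a_{k+1} = ⌊(a₀ + m_{k+1})/d_{k+1}⌋ (starting m₀ = 0, d₀ = 1), with convergents p_k = a_k·p_{k-1} + p_{k-2}, q_k = a_k·q_{k-1} + q_{k-2} (p₋₁ = 1, q₋₁ = 0):
  k = 0: a₀ = 2; p₀/q₀ = 2/1; p₀² − 5·q₀² = 4 − 5 = -1.
  k = 1: m = 2, d = 1, a = ⌊(2 + 2)/1⌋ = 4; p/q = (4·2 + 1)/(4·1 + 0) = 9/4; p² − 5·q² = 81 − 80 = 1.
  The first convergent with p² − 5·q² = 1 gives the fundamental solution (x₁, y₁) = (9, 4).
Step 2: Apply the recurrence (x_{n+1}, y_{n+1}) = (x₁x_n + 5y₁y_n, x₁y_n + y₁x_n) repeatedly.
  From (x_1, y_1) = (9, 4): x_2 = 9·9 + 5·4·4 = 161; y_2 = 9·4 + 4·9 = 72.
  From (x_2, y_2) = (161, 72): x_3 = 9·161 + 5·4·72 = 2889; y_3 = 9·72 + 4·161 = 1292.
  From (x_3, y_3) = (2889, 1292): x_4 = 9·2889 + 5·4·1292 = 51841; y_4 = 9·1292 + 4·2889 = 23184.
  From (x_4, y_4) = (51841, 23184): x_5 = 9·51841 + 5·4·23184 = 930249; y_5 = 9·23184 + 4·51841 = 416020.
  From (x_5, y_5) = (930249, 416020): x_6 = 9·930249 + 5·4·416020 = 16692641; y_6 = 9·416020 + 4·930249 = 7465176.
  From (x_6, y_6) = (16692641, 7465176): x_7 = 9·16692641 + 5·4·7465176 = 299537289; y_7 = 9·7465176 + 4·16692641 = 133957148.
Step 3: Verify x_7² - 5·y_7² = 89722587501469521 - 89722587501469520 = 1 (should be 1). ✓

(x_1, y_1) = (9, 4); (x_7, y_7) = (299537289, 133957148).


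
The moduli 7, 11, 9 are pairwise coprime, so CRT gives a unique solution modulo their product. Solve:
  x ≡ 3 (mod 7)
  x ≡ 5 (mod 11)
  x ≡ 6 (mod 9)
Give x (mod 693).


Moduli 7, 11, 9 are pairwise coprime; by CRT there is a unique solution modulo M = 7 · 11 · 9 = 693.
Solve pairwise, accumulating the modulus:
  Start with x ≡ 3 (mod 7).
  Combine with x ≡ 5 (mod 11): since gcd(7, 11) = 1, we get a unique residue mod 77.
    Write x = 3 + 7·t and substitute into x ≡ 5 (mod 11): 7·t ≡ 5 − 3 = 2 (mod 11).
    The inverse of 7 mod 11 is 8 (since 7·8 = 56 = 5·11 + 1), so t ≡ 8·2 = 16 ≡ 5 (mod 11).
    Then x = 3 + 7·5 = 38, valid modulo lcm(7, 11) = 77: x ≡ 38 (mod 77).
  Combine with x ≡ 6 (mod 9): since gcd(77, 9) = 1, we get a unique residue mod 693.
    Write x = 38 + 77·t and substitute into x ≡ 6 (mod 9): 77·t ≡ 6 − 38 = -32 (mod 9).
    Reduce coefficients mod 9: 5·t ≡ 4 (mod 9).
    The inverse of 5 mod 9 is 2 (since 5·2 = 10 = 1·9 + 1), so t ≡ 2·4 = 8 ≡ 8 (mod 9).
    Then x = 38 + 77·8 = 654, valid modulo lcm(77, 9) = 693: x ≡ 654 (mod 693).
Verify: 654 mod 7 = 3 ✓, 654 mod 11 = 5 ✓, 654 mod 9 = 6 ✓.

x ≡ 654 (mod 693).


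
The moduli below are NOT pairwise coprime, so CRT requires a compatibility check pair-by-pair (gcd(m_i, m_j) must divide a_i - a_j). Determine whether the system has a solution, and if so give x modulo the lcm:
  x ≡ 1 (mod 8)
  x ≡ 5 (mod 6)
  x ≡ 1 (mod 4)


Moduli 8, 6, 4 are not pairwise coprime, so CRT works modulo lcm(m_i) when all pairwise compatibility conditions hold.
Pairwise compatibility: gcd(m_i, m_j) must divide a_i - a_j for every pair.
Merge one congruence at a time:
  Start: x ≡ 1 (mod 8).
  Combine with x ≡ 5 (mod 6): gcd(8, 6) = 2; 5 - 1 = 4, which IS divisible by 2, so compatible.
    Write x = 1 + 8·t and substitute into x ≡ 5 (mod 6): 8·t ≡ 5 − 1 = 4 (mod 6).
    Divide the congruence (and modulus) by g = 2: 4·t ≡ 2 (mod 3).
    Reduce coefficients mod 3: 1·t ≡ 2 (mod 3).
    So t ≡ 2 (mod 3).
    Then x = 1 + 8·2 = 17, valid modulo lcm(8, 6) = 24: x ≡ 17 (mod 24).
  Combine with x ≡ 1 (mod 4): gcd(24, 4) = 4; 1 - 17 = -16, which IS divisible by 4, so compatible.
    Write x = 17 + 24·t and substitute into x ≡ 1 (mod 4): 24·t ≡ 1 − 17 = -16 (mod 4).
    Divide the congruence (and modulus) by g = 4: 6·t ≡ -4 (mod 1).
    Modulo 1 every t works; take t = 0.
    Then x = 17 + 24·0 = 17, valid modulo lcm(24, 4) = 24: x ≡ 17 (mod 24).
Verify: 17 mod 8 = 1, 17 mod 6 = 5, 17 mod 4 = 1.

x ≡ 17 (mod 24).


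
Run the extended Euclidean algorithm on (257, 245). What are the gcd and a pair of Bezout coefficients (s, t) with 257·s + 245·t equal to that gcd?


Euclidean algorithm on (257, 245) — divide until remainder is 0:
  257 = 1 · 245 + 12
  245 = 20 · 12 + 5
  12 = 2 · 5 + 2
  5 = 2 · 2 + 1
  2 = 2 · 1 + 0
gcd(257, 245) = 1.
Track Bezout coefficients alongside the remainders: start with r₀ = 257 = a·1 + b·0 (s = 1, t = 0) and r₁ = 245 = a·0 + b·1 (s = 0, t = 1); each new remainder r_{k+1} = r_{k-1} − q_k·r_k inherits s_{k+1} = s_{k-1} − q_k·s_k, t_{k+1} = t_{k-1} − q_k·t_k, so r_k = a·s_k + b·t_k at every step:
  q = 1: r = 12, s = 1 − 1·0 = 1, t = 0 − 1·1 = -1  (check: 257·1 + 245·(-1) = 12)
  q = 20: r = 5, s = 0 − 20·1 = -20, t = 1 − 20·(-1) = 21  (check: 257·(-20) + 245·21 = 5)
  q = 2: r = 2, s = 1 − 2·(-20) = 41, t = -1 − 2·21 = -43  (check: 257·41 + 245·(-43) = 2)
  q = 2: r = 1, s = -20 − 2·41 = -102, t = 21 − 2·(-43) = 107  (check: 257·(-102) + 245·107 = 1)
The row with r = 1 (the gcd) gives the Bezout coefficients s = -102, t = 107.
Result: 257 · (-102) + 245 · (107) = 1.

gcd(257, 245) = 1; s = -102, t = 107 (check: 257·(-102) + 245·107 = 1).


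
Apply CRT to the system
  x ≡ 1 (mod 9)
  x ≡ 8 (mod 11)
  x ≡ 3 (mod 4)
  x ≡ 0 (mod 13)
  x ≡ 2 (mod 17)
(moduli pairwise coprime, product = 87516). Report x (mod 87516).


Product of moduli M = 9 · 11 · 4 · 13 · 17 = 87516.
Merge one congruence at a time:
  Start: x ≡ 1 (mod 9).
  Combine with x ≡ 8 (mod 11); new modulus lcm = 99.
    Write x = 1 + 9·t and substitute into x ≡ 8 (mod 11): 9·t ≡ 8 − 1 = 7 (mod 11).
    The inverse of 9 mod 11 is 5 (since 9·5 = 45 = 4·11 + 1), so t ≡ 5·7 = 35 ≡ 2 (mod 11).
    Then x = 1 + 9·2 = 19, valid modulo lcm(9, 11) = 99: x ≡ 19 (mod 99).
  Combine with x ≡ 3 (mod 4); new modulus lcm = 396.
    Write x = 19 + 99·t and substitute into x ≡ 3 (mod 4): 99·t ≡ 3 − 19 = -16 (mod 4).
    Reduce coefficients mod 4: 3·t ≡ 0 (mod 4).
    The inverse of 3 mod 4 is 3 (since 3·3 = 9 = 2·4 + 1), so t ≡ 3·0 = 0 ≡ 0 (mod 4).
    Then x = 19 + 99·0 = 19, valid modulo lcm(99, 4) = 396: x ≡ 19 (mod 396).
  Combine with x ≡ 0 (mod 13); new modulus lcm = 5148.
    Write x = 19 + 396·t and substitute into x ≡ 0 (mod 13): 396·t ≡ 0 − 19 = -19 (mod 13).
    Reduce coefficients mod 13: 6·t ≡ 7 (mod 13).
    The inverse of 6 mod 13 is 11 (since 6·11 = 66 = 5·13 + 1), so t ≡ 11·7 = 77 ≡ 12 (mod 13).
    Then x = 19 + 396·12 = 4771, valid modulo lcm(396, 13) = 5148: x ≡ 4771 (mod 5148).
  Combine with x ≡ 2 (mod 17); new modulus lcm = 87516.
    Write x = 4771 + 5148·t and substitute into x ≡ 2 (mod 17): 5148·t ≡ 2 − 4771 = -4769 (mod 17).
    Reduce coefficients mod 17: 14·t ≡ 8 (mod 17).
    The inverse of 14 mod 17 is 11 (since 14·11 = 154 = 9·17 + 1), so t ≡ 11·8 = 88 ≡ 3 (mod 17).
    Then x = 4771 + 5148·3 = 20215, valid modulo lcm(5148, 17) = 87516: x ≡ 20215 (mod 87516).
Verify against each original: 20215 mod 9 = 1, 20215 mod 11 = 8, 20215 mod 4 = 3, 20215 mod 13 = 0, 20215 mod 17 = 2.

x ≡ 20215 (mod 87516).


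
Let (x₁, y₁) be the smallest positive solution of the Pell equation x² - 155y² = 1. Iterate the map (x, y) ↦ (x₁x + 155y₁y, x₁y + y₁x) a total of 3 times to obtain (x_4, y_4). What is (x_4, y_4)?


Step 1: Find the fundamental solution (x₁, y₁) of x² - 155y² = 1.
  Expand √155 as a continued fraction. a₀ = ⌊√155⌋ = 12; iterate m_{k+1} = d_k·a_k − m_k, d_{k+1} = (155 − m_{k+1}²)/d_k, a_{k+1} = ⌊(a₀ + m_{k+1})/d_{k+1}⌋ (starting m₀ = 0, d₀ = 1), with convergents p_k = a_k·p_{k-1} + p_{k-2}, q_k = a_k·q_{k-1} + q_{k-2} (p₋₁ = 1, q₋₁ = 0):
  k = 0: a₀ = 12; p₀/q₀ = 12/1; p₀² − 155·q₀² = 144 − 155 = -11.
  k = 1: m = 12, d = 11, a = ⌊(12 + 12)/11⌋ = 2; p/q = (2·12 + 1)/(2·1 + 0) = 25/2; p² − 155·q² = 625 − 620 = 5.
  k = 2: m = 10, d = 5, a = ⌊(12 + 10)/5⌋ = 4; p/q = (4·25 + 12)/(4·2 + 1) = 112/9; p² − 155·q² = 12544 − 12555 = -11.
  k = 3: m = 10, d = 11, a = ⌊(12 + 10)/11⌋ = 2; p/q = (2·112 + 25)/(2·9 + 2) = 249/20; p² − 155·q² = 62001 − 62000 = 1.
  The first convergent with p² − 155·q² = 1 gives the fundamental solution (x₁, y₁) = (249, 20).
Step 2: Apply the recurrence (x_{n+1}, y_{n+1}) = (x₁x_n + 155y₁y_n, x₁y_n + y₁x_n) repeatedly.
  From (x_1, y_1) = (249, 20): x_2 = 249·249 + 155·20·20 = 124001; y_2 = 249·20 + 20·249 = 9960.
  From (x_2, y_2) = (124001, 9960): x_3 = 249·124001 + 155·20·9960 = 61752249; y_3 = 249·9960 + 20·124001 = 4960060.
  From (x_3, y_3) = (61752249, 4960060): x_4 = 249·61752249 + 155·20·4960060 = 30752496001; y_4 = 249·4960060 + 20·61752249 = 2470099920.
Step 3: Verify x_4² - 155·y_4² = 945716010291520992001 - 945716010291520992000 = 1 (should be 1). ✓

(x_1, y_1) = (249, 20); (x_4, y_4) = (30752496001, 2470099920).


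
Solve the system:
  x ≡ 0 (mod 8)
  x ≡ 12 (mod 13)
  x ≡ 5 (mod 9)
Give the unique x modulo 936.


Moduli 8, 13, 9 are pairwise coprime; by CRT there is a unique solution modulo M = 8 · 13 · 9 = 936.
Solve pairwise, accumulating the modulus:
  Start with x ≡ 0 (mod 8).
  Combine with x ≡ 12 (mod 13): since gcd(8, 13) = 1, we get a unique residue mod 104.
    Write x = 0 + 8·t and substitute into x ≡ 12 (mod 13): 8·t ≡ 12 − 0 = 12 (mod 13).
    The inverse of 8 mod 13 is 5 (since 8·5 = 40 = 3·13 + 1), so t ≡ 5·12 = 60 ≡ 8 (mod 13).
    Then x = 0 + 8·8 = 64, valid modulo lcm(8, 13) = 104: x ≡ 64 (mod 104).
  Combine with x ≡ 5 (mod 9): since gcd(104, 9) = 1, we get a unique residue mod 936.
    Write x = 64 + 104·t and substitute into x ≡ 5 (mod 9): 104·t ≡ 5 − 64 = -59 (mod 9).
    Reduce coefficients mod 9: 5·t ≡ 4 (mod 9).
    The inverse of 5 mod 9 is 2 (since 5·2 = 10 = 1·9 + 1), so t ≡ 2·4 = 8 ≡ 8 (mod 9).
    Then x = 64 + 104·8 = 896, valid modulo lcm(104, 9) = 936: x ≡ 896 (mod 936).
Verify: 896 mod 8 = 0 ✓, 896 mod 13 = 12 ✓, 896 mod 9 = 5 ✓.

x ≡ 896 (mod 936).


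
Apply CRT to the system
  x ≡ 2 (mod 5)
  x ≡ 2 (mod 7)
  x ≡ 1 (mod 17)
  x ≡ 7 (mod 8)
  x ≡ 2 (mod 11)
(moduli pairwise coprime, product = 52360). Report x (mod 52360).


Product of moduli M = 5 · 7 · 17 · 8 · 11 = 52360.
Merge one congruence at a time:
  Start: x ≡ 2 (mod 5).
  Combine with x ≡ 2 (mod 7); new modulus lcm = 35.
    Write x = 2 + 5·t and substitute into x ≡ 2 (mod 7): 5·t ≡ 2 − 2 = 0 (mod 7).
    The inverse of 5 mod 7 is 3 (since 5·3 = 15 = 2·7 + 1), so t ≡ 3·0 = 0 ≡ 0 (mod 7).
    Then x = 2 + 5·0 = 2, valid modulo lcm(5, 7) = 35: x ≡ 2 (mod 35).
  Combine with x ≡ 1 (mod 17); new modulus lcm = 595.
    Write x = 2 + 35·t and substitute into x ≡ 1 (mod 17): 35·t ≡ 1 − 2 = -1 (mod 17).
    Reduce coefficients mod 17: 1·t ≡ 16 (mod 17).
    So t ≡ 16 (mod 17).
    Then x = 2 + 35·16 = 562, valid modulo lcm(35, 17) = 595: x ≡ 562 (mod 595).
  Combine with x ≡ 7 (mod 8); new modulus lcm = 4760.
    Write x = 562 + 595·t and substitute into x ≡ 7 (mod 8): 595·t ≡ 7 − 562 = -555 (mod 8).
    Reduce coefficients mod 8: 3·t ≡ 5 (mod 8).
    The inverse of 3 mod 8 is 3 (since 3·3 = 9 = 1·8 + 1), so t ≡ 3·5 = 15 ≡ 7 (mod 8).
    Then x = 562 + 595·7 = 4727, valid modulo lcm(595, 8) = 4760: x ≡ 4727 (mod 4760).
  Combine with x ≡ 2 (mod 11); new modulus lcm = 52360.
    Write x = 4727 + 4760·t and substitute into x ≡ 2 (mod 11): 4760·t ≡ 2 − 4727 = -4725 (mod 11).
    Reduce coefficients mod 11: 8·t ≡ 5 (mod 11).
    The inverse of 8 mod 11 is 7 (since 8·7 = 56 = 5·11 + 1), so t ≡ 7·5 = 35 ≡ 2 (mod 11).
    Then x = 4727 + 4760·2 = 14247, valid modulo lcm(4760, 11) = 52360: x ≡ 14247 (mod 52360).
Verify against each original: 14247 mod 5 = 2, 14247 mod 7 = 2, 14247 mod 17 = 1, 14247 mod 8 = 7, 14247 mod 11 = 2.

x ≡ 14247 (mod 52360).


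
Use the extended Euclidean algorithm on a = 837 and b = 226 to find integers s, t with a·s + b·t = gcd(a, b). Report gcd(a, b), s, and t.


Euclidean algorithm on (837, 226) — divide until remainder is 0:
  837 = 3 · 226 + 159
  226 = 1 · 159 + 67
  159 = 2 · 67 + 25
  67 = 2 · 25 + 17
  25 = 1 · 17 + 8
  17 = 2 · 8 + 1
  8 = 8 · 1 + 0
gcd(837, 226) = 1.
Track Bezout coefficients alongside the remainders: start with r₀ = 837 = a·1 + b·0 (s = 1, t = 0) and r₁ = 226 = a·0 + b·1 (s = 0, t = 1); each new remainder r_{k+1} = r_{k-1} − q_k·r_k inherits s_{k+1} = s_{k-1} − q_k·s_k, t_{k+1} = t_{k-1} − q_k·t_k, so r_k = a·s_k + b·t_k at every step:
  q = 3: r = 159, s = 1 − 3·0 = 1, t = 0 − 3·1 = -3  (check: 837·1 + 226·(-3) = 159)
  q = 1: r = 67, s = 0 − 1·1 = -1, t = 1 − 1·(-3) = 4  (check: 837·(-1) + 226·4 = 67)
  q = 2: r = 25, s = 1 − 2·(-1) = 3, t = -3 − 2·4 = -11  (check: 837·3 + 226·(-11) = 25)
  q = 2: r = 17, s = -1 − 2·3 = -7, t = 4 − 2·(-11) = 26  (check: 837·(-7) + 226·26 = 17)
  q = 1: r = 8, s = 3 − 1·(-7) = 10, t = -11 − 1·26 = -37  (check: 837·10 + 226·(-37) = 8)
  q = 2: r = 1, s = -7 − 2·10 = -27, t = 26 − 2·(-37) = 100  (check: 837·(-27) + 226·100 = 1)
The row with r = 1 (the gcd) gives the Bezout coefficients s = -27, t = 100.
Result: 837 · (-27) + 226 · (100) = 1.

gcd(837, 226) = 1; s = -27, t = 100 (check: 837·(-27) + 226·100 = 1).


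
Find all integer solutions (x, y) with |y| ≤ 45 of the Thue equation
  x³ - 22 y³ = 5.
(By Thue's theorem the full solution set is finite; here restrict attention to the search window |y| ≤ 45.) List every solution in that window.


The equation is x³ - 22y³ = 5. For fixed y, x³ = 22·y³ + 5, so a solution requires the RHS to be a perfect cube.
Strategy: iterate y from -45 to 45, compute RHS = 22·y³ + 5, and check whether it is a (positive or negative) perfect cube.
Check small values of y:
  y = 0: RHS = 5 is not a perfect cube.
  y = 1: RHS = 27 = (3)³ ⇒ x = 3 works.
  y = -1: RHS = -17 is not a perfect cube.
  y = 2: RHS = 181 is not a perfect cube.
  y = -2: RHS = -171 is not a perfect cube.
  y = 3: RHS = 599 is not a perfect cube.
  y = -3: RHS = -589 is not a perfect cube.
Continuing the search up to |y| = 45 finds no further solutions beyond those listed.
Collected solutions: (3, 1).

Solutions (with |y| ≤ 45): (3, 1).


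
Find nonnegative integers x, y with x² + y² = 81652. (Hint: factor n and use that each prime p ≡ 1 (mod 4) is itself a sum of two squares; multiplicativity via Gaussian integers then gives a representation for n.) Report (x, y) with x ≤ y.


Step 1: Factor n = 81652 = 2^2 · 137 · 149.
Step 2: Check the mod-4 condition on each prime factor: 2 = 2 (special); 137 ≡ 1 (mod 4), exponent 1; 149 ≡ 1 (mod 4), exponent 1.
All primes ≡ 3 (mod 4) appear to even exponent (or don't appear), so by the two-squares theorem n IS expressible as a sum of two squares.
Step 3: Build a representation. Group n = k² · m with k = 2 and m = 137 · 149 = 20413 (a product of primes ≡ 1 (mod 4)); a representation of m scales to one of n via (k·x)² + (k·y)² = k²(x² + y²). Each prime p ≡ 1 (mod 4) is itself a sum of two squares; find a² by testing p − a² for a perfect square:
  137: 137 − 1² = 136, 137 − 2² = 133, 137 − 3² = 128, 137 − 4² = 121 = 11² ⇒ 137 = 4² + 11².
  149: 149 − 1² = 148, 149 − 2² = 145, 149 − 3² = 140, 149 − 4² = 133, 149 − 5² = 124, 149 − 6² = 113, 149 − 7² = 100 = 10² ⇒ 149 = 7² + 10².
  Combine using the Brahmagupta–Fibonacci identity (a² + b²)(c² + d²) = (ac − bd)² + (ad + bc)² = (ac + bd)² + (ad − bc)²:
  137 · 149 = 20413: from (4² + 11²)(7² + 10²), take (4·7 − 11·10, 4·10 + 11·7) = (28 − 110, 40 + 77) = (-82, 117); dropping signs (only squares matter) gives (82, 117); check 82² + 117² = 6724 + 13689 = 20413 ✓.
  Scale by k = 2: (2·82, 2·117) = (164, 234).
Step 4: Order so x ≤ y and verify: 164² + 234² = 26896 + 54756 = 81652 = n. ✓

n = 81652 = 164² + 234² (one valid representation with x ≤ y).


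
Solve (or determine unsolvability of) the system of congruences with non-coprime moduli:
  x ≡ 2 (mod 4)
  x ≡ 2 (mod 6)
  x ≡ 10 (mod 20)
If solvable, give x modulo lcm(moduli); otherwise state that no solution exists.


Moduli 4, 6, 20 are not pairwise coprime, so CRT works modulo lcm(m_i) when all pairwise compatibility conditions hold.
Pairwise compatibility: gcd(m_i, m_j) must divide a_i - a_j for every pair.
Merge one congruence at a time:
  Start: x ≡ 2 (mod 4).
  Combine with x ≡ 2 (mod 6): gcd(4, 6) = 2; 2 - 2 = 0, which IS divisible by 2, so compatible.
    Write x = 2 + 4·t and substitute into x ≡ 2 (mod 6): 4·t ≡ 2 − 2 = 0 (mod 6).
    Divide the congruence (and modulus) by g = 2: 2·t ≡ 0 (mod 3).
    The inverse of 2 mod 3 is 2 (since 2·2 = 4 = 1·3 + 1), so t ≡ 2·0 = 0 ≡ 0 (mod 3).
    Then x = 2 + 4·0 = 2, valid modulo lcm(4, 6) = 12: x ≡ 2 (mod 12).
  Combine with x ≡ 10 (mod 20): gcd(12, 20) = 4; 10 - 2 = 8, which IS divisible by 4, so compatible.
    Write x = 2 + 12·t and substitute into x ≡ 10 (mod 20): 12·t ≡ 10 − 2 = 8 (mod 20).
    Divide the congruence (and modulus) by g = 4: 3·t ≡ 2 (mod 5).
    The inverse of 3 mod 5 is 2 (since 3·2 = 6 = 1·5 + 1), so t ≡ 2·2 = 4 ≡ 4 (mod 5).
    Then x = 2 + 12·4 = 50, valid modulo lcm(12, 20) = 60: x ≡ 50 (mod 60).
Verify: 50 mod 4 = 2, 50 mod 6 = 2, 50 mod 20 = 10.

x ≡ 50 (mod 60).


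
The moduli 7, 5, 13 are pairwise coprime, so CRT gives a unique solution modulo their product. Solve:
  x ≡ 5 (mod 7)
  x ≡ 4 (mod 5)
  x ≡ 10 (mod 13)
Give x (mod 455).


Moduli 7, 5, 13 are pairwise coprime; by CRT there is a unique solution modulo M = 7 · 5 · 13 = 455.
Solve pairwise, accumulating the modulus:
  Start with x ≡ 5 (mod 7).
  Combine with x ≡ 4 (mod 5): since gcd(7, 5) = 1, we get a unique residue mod 35.
    Write x = 5 + 7·t and substitute into x ≡ 4 (mod 5): 7·t ≡ 4 − 5 = -1 (mod 5).
    Reduce coefficients mod 5: 2·t ≡ 4 (mod 5).
    The inverse of 2 mod 5 is 3 (since 2·3 = 6 = 1·5 + 1), so t ≡ 3·4 = 12 ≡ 2 (mod 5).
    Then x = 5 + 7·2 = 19, valid modulo lcm(7, 5) = 35: x ≡ 19 (mod 35).
  Combine with x ≡ 10 (mod 13): since gcd(35, 13) = 1, we get a unique residue mod 455.
    Write x = 19 + 35·t and substitute into x ≡ 10 (mod 13): 35·t ≡ 10 − 19 = -9 (mod 13).
    Reduce coefficients mod 13: 9·t ≡ 4 (mod 13).
    The inverse of 9 mod 13 is 3 (since 9·3 = 27 = 2·13 + 1), so t ≡ 3·4 = 12 ≡ 12 (mod 13).
    Then x = 19 + 35·12 = 439, valid modulo lcm(35, 13) = 455: x ≡ 439 (mod 455).
Verify: 439 mod 7 = 5 ✓, 439 mod 5 = 4 ✓, 439 mod 13 = 10 ✓.

x ≡ 439 (mod 455).


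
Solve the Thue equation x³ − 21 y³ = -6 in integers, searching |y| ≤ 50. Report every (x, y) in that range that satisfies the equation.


The equation is x³ - 21y³ = -6. For fixed y, x³ = 21·y³ − 6, so a solution requires the RHS to be a perfect cube.
Strategy: iterate y from -50 to 50, compute RHS = 21·y³ − 6, and check whether it is a (positive or negative) perfect cube.
Check small values of y:
  y = 0: RHS = -6 is not a perfect cube.
  y = 1: RHS = 15 is not a perfect cube.
  y = -1: RHS = -27 = (-3)³ ⇒ x = -3 works.
  y = 2: RHS = 162 is not a perfect cube.
  y = -2: RHS = -174 is not a perfect cube.
  y = 3: RHS = 561 is not a perfect cube.
  y = -3: RHS = -573 is not a perfect cube.
Continuing the search up to |y| = 50 finds no further solutions beyond those listed.
Collected solutions: (-3, -1).

Solutions (with |y| ≤ 50): (-3, -1).


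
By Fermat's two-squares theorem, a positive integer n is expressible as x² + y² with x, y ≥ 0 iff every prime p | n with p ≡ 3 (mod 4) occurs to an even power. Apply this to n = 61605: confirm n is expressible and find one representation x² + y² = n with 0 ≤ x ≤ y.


Step 1: Factor n = 61605 = 3^2 · 5 · 37^2.
Step 2: Check the mod-4 condition on each prime factor: 3 ≡ 3 (mod 4), exponent 2 (must be even); 5 ≡ 1 (mod 4), exponent 1; 37 ≡ 1 (mod 4), exponent 2.
All primes ≡ 3 (mod 4) appear to even exponent (or don't appear), so by the two-squares theorem n IS expressible as a sum of two squares.
Step 3: Build a representation. Group n = k² · m with k = 3 and m = 5 · 37 · 37 = 6845 (a product of primes ≡ 1 (mod 4)); a representation of m scales to one of n via (k·x)² + (k·y)² = k²(x² + y²). Each prime p ≡ 1 (mod 4) is itself a sum of two squares; find a² by testing p − a² for a perfect square:
  5: 5 − 1² = 4 = 2² ⇒ 5 = 1² + 2².
  37: 37 − 1² = 36 = 6² ⇒ 37 = 1² + 6².
  Combine using the Brahmagupta–Fibonacci identity (a² + b²)(c² + d²) = (ac − bd)² + (ad + bc)² = (ac + bd)² + (ad − bc)²:
  5 · 37 = 185: from (1² + 2²)(1² + 6²), take (1·1 − 2·6, 1·6 + 2·1) = (1 − 12, 6 + 2) = (-11, 8); dropping signs (only squares matter) gives (11, 8); check 11² + 8² = 121 + 64 = 185 ✓.
  185 · 37 = 6845: from (11² + 8²)(1² + 6²), take (11·1 − 8·6, 11·6 + 8·1) = (11 − 48, 66 + 8) = (-37, 74); dropping signs (only squares matter) gives (37, 74); check 37² + 74² = 1369 + 5476 = 6845 ✓.
  Scale by k = 3: (3·37, 3·74) = (111, 222).
Step 4: Order so x ≤ y and verify: 111² + 222² = 12321 + 49284 = 61605 = n. ✓

n = 61605 = 111² + 222² (one valid representation with x ≤ y).


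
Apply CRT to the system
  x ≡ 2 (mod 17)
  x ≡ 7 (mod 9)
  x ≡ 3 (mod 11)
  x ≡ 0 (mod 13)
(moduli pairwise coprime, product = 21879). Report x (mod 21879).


Product of moduli M = 17 · 9 · 11 · 13 = 21879.
Merge one congruence at a time:
  Start: x ≡ 2 (mod 17).
  Combine with x ≡ 7 (mod 9); new modulus lcm = 153.
    Write x = 2 + 17·t and substitute into x ≡ 7 (mod 9): 17·t ≡ 7 − 2 = 5 (mod 9).
    Reduce coefficients mod 9: 8·t ≡ 5 (mod 9).
    The inverse of 8 mod 9 is 8 (since 8·8 = 64 = 7·9 + 1), so t ≡ 8·5 = 40 ≡ 4 (mod 9).
    Then x = 2 + 17·4 = 70, valid modulo lcm(17, 9) = 153: x ≡ 70 (mod 153).
  Combine with x ≡ 3 (mod 11); new modulus lcm = 1683.
    Write x = 70 + 153·t and substitute into x ≡ 3 (mod 11): 153·t ≡ 3 − 70 = -67 (mod 11).
    Reduce coefficients mod 11: 10·t ≡ 10 (mod 11).
    The inverse of 10 mod 11 is 10 (since 10·10 = 100 = 9·11 + 1), so t ≡ 10·10 = 100 ≡ 1 (mod 11).
    Then x = 70 + 153·1 = 223, valid modulo lcm(153, 11) = 1683: x ≡ 223 (mod 1683).
  Combine with x ≡ 0 (mod 13); new modulus lcm = 21879.
    Write x = 223 + 1683·t and substitute into x ≡ 0 (mod 13): 1683·t ≡ 0 − 223 = -223 (mod 13).
    Reduce coefficients mod 13: 6·t ≡ 11 (mod 13).
    The inverse of 6 mod 13 is 11 (since 6·11 = 66 = 5·13 + 1), so t ≡ 11·11 = 121 ≡ 4 (mod 13).
    Then x = 223 + 1683·4 = 6955, valid modulo lcm(1683, 13) = 21879: x ≡ 6955 (mod 21879).
Verify against each original: 6955 mod 17 = 2, 6955 mod 9 = 7, 6955 mod 11 = 3, 6955 mod 13 = 0.

x ≡ 6955 (mod 21879).


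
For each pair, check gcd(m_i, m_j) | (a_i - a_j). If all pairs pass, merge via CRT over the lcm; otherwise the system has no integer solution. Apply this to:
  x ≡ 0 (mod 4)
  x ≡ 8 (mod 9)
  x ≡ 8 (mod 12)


Moduli 4, 9, 12 are not pairwise coprime, so CRT works modulo lcm(m_i) when all pairwise compatibility conditions hold.
Pairwise compatibility: gcd(m_i, m_j) must divide a_i - a_j for every pair.
Merge one congruence at a time:
  Start: x ≡ 0 (mod 4).
  Combine with x ≡ 8 (mod 9): gcd(4, 9) = 1; 8 - 0 = 8, which IS divisible by 1, so compatible.
    Write x = 0 + 4·t and substitute into x ≡ 8 (mod 9): 4·t ≡ 8 − 0 = 8 (mod 9).
    The inverse of 4 mod 9 is 7 (since 4·7 = 28 = 3·9 + 1), so t ≡ 7·8 = 56 ≡ 2 (mod 9).
    Then x = 0 + 4·2 = 8, valid modulo lcm(4, 9) = 36: x ≡ 8 (mod 36).
  Combine with x ≡ 8 (mod 12): gcd(36, 12) = 12; 8 - 8 = 0, which IS divisible by 12, so compatible.
    Write x = 8 + 36·t and substitute into x ≡ 8 (mod 12): 36·t ≡ 8 − 8 = 0 (mod 12).
    Divide the congruence (and modulus) by g = 12: 3·t ≡ 0 (mod 1).
    Modulo 1 every t works; take t = 0.
    Then x = 8 + 36·0 = 8, valid modulo lcm(36, 12) = 36: x ≡ 8 (mod 36).
Verify: 8 mod 4 = 0, 8 mod 9 = 8, 8 mod 12 = 8.

x ≡ 8 (mod 36).


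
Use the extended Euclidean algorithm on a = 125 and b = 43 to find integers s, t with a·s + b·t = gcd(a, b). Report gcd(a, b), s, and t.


Euclidean algorithm on (125, 43) — divide until remainder is 0:
  125 = 2 · 43 + 39
  43 = 1 · 39 + 4
  39 = 9 · 4 + 3
  4 = 1 · 3 + 1
  3 = 3 · 1 + 0
gcd(125, 43) = 1.
Track Bezout coefficients alongside the remainders: start with r₀ = 125 = a·1 + b·0 (s = 1, t = 0) and r₁ = 43 = a·0 + b·1 (s = 0, t = 1); each new remainder r_{k+1} = r_{k-1} − q_k·r_k inherits s_{k+1} = s_{k-1} − q_k·s_k, t_{k+1} = t_{k-1} − q_k·t_k, so r_k = a·s_k + b·t_k at every step:
  q = 2: r = 39, s = 1 − 2·0 = 1, t = 0 − 2·1 = -2  (check: 125·1 + 43·(-2) = 39)
  q = 1: r = 4, s = 0 − 1·1 = -1, t = 1 − 1·(-2) = 3  (check: 125·(-1) + 43·3 = 4)
  q = 9: r = 3, s = 1 − 9·(-1) = 10, t = -2 − 9·3 = -29  (check: 125·10 + 43·(-29) = 3)
  q = 1: r = 1, s = -1 − 1·10 = -11, t = 3 − 1·(-29) = 32  (check: 125·(-11) + 43·32 = 1)
The row with r = 1 (the gcd) gives the Bezout coefficients s = -11, t = 32.
Result: 125 · (-11) + 43 · (32) = 1.

gcd(125, 43) = 1; s = -11, t = 32 (check: 125·(-11) + 43·32 = 1).


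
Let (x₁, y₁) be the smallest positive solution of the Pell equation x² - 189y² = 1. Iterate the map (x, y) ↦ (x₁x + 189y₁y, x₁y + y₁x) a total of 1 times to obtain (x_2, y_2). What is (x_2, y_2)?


Step 1: Find the fundamental solution (x₁, y₁) of x² - 189y² = 1.
  Expand √189 as a continued fraction. a₀ = ⌊√189⌋ = 13; iterate m_{k+1} = d_k·a_k − m_k, d_{k+1} = (189 − m_{k+1}²)/d_k, a_{k+1} = ⌊(a₀ + m_{k+1})/d_{k+1}⌋ (starting m₀ = 0, d₀ = 1), with convergents p_k = a_k·p_{k-1} + p_{k-2}, q_k = a_k·q_{k-1} + q_{k-2} (p₋₁ = 1, q₋₁ = 0):
  k = 0: a₀ = 13; p₀/q₀ = 13/1; p₀² − 189·q₀² = 169 − 189 = -20.
  k = 1: m = 13, d = 20, a = ⌊(13 + 13)/20⌋ = 1; p/q = (1·13 + 1)/(1·1 + 0) = 14/1; p² − 189·q² = 196 − 189 = 7.
  k = 2: m = 7, d = 7, a = ⌊(13 + 7)/7⌋ = 2; p/q = (2·14 + 13)/(2·1 + 1) = 41/3; p² − 189·q² = 1681 − 1701 = -20.
  k = 3: m = 7, d = 20, a = ⌊(13 + 7)/20⌋ = 1; p/q = (1·41 + 14)/(1·3 + 1) = 55/4; p² − 189·q² = 3025 − 3024 = 1.
  The first convergent with p² − 189·q² = 1 gives the fundamental solution (x₁, y₁) = (55, 4).
Step 2: Apply the recurrence (x_{n+1}, y_{n+1}) = (x₁x_n + 189y₁y_n, x₁y_n + y₁x_n) repeatedly.
  From (x_1, y_1) = (55, 4): x_2 = 55·55 + 189·4·4 = 6049; y_2 = 55·4 + 4·55 = 440.
Step 3: Verify x_2² - 189·y_2² = 36590401 - 36590400 = 1 (should be 1). ✓

(x_1, y_1) = (55, 4); (x_2, y_2) = (6049, 440).


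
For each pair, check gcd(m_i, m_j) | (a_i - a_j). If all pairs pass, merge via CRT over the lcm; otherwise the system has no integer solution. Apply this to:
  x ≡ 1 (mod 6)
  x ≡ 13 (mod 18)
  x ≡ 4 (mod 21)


Moduli 6, 18, 21 are not pairwise coprime, so CRT works modulo lcm(m_i) when all pairwise compatibility conditions hold.
Pairwise compatibility: gcd(m_i, m_j) must divide a_i - a_j for every pair.
Merge one congruence at a time:
  Start: x ≡ 1 (mod 6).
  Combine with x ≡ 13 (mod 18): gcd(6, 18) = 6; 13 - 1 = 12, which IS divisible by 6, so compatible.
    Write x = 1 + 6·t and substitute into x ≡ 13 (mod 18): 6·t ≡ 13 − 1 = 12 (mod 18).
    Divide the congruence (and modulus) by g = 6: 1·t ≡ 2 (mod 3).
    So t ≡ 2 (mod 3).
    Then x = 1 + 6·2 = 13, valid modulo lcm(6, 18) = 18: x ≡ 13 (mod 18).
  Combine with x ≡ 4 (mod 21): gcd(18, 21) = 3; 4 - 13 = -9, which IS divisible by 3, so compatible.
    Write x = 13 + 18·t and substitute into x ≡ 4 (mod 21): 18·t ≡ 4 − 13 = -9 (mod 21).
    Divide the congruence (and modulus) by g = 3: 6·t ≡ -3 (mod 7).
    Reduce coefficients mod 7: 6·t ≡ 4 (mod 7).
    The inverse of 6 mod 7 is 6 (since 6·6 = 36 = 5·7 + 1), so t ≡ 6·4 = 24 ≡ 3 (mod 7).
    Then x = 13 + 18·3 = 67, valid modulo lcm(18, 21) = 126: x ≡ 67 (mod 126).
Verify: 67 mod 6 = 1, 67 mod 18 = 13, 67 mod 21 = 4.

x ≡ 67 (mod 126).


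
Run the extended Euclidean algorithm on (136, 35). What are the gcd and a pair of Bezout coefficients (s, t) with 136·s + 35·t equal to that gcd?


Euclidean algorithm on (136, 35) — divide until remainder is 0:
  136 = 3 · 35 + 31
  35 = 1 · 31 + 4
  31 = 7 · 4 + 3
  4 = 1 · 3 + 1
  3 = 3 · 1 + 0
gcd(136, 35) = 1.
Track Bezout coefficients alongside the remainders: start with r₀ = 136 = a·1 + b·0 (s = 1, t = 0) and r₁ = 35 = a·0 + b·1 (s = 0, t = 1); each new remainder r_{k+1} = r_{k-1} − q_k·r_k inherits s_{k+1} = s_{k-1} − q_k·s_k, t_{k+1} = t_{k-1} − q_k·t_k, so r_k = a·s_k + b·t_k at every step:
  q = 3: r = 31, s = 1 − 3·0 = 1, t = 0 − 3·1 = -3  (check: 136·1 + 35·(-3) = 31)
  q = 1: r = 4, s = 0 − 1·1 = -1, t = 1 − 1·(-3) = 4  (check: 136·(-1) + 35·4 = 4)
  q = 7: r = 3, s = 1 − 7·(-1) = 8, t = -3 − 7·4 = -31  (check: 136·8 + 35·(-31) = 3)
  q = 1: r = 1, s = -1 − 1·8 = -9, t = 4 − 1·(-31) = 35  (check: 136·(-9) + 35·35 = 1)
The row with r = 1 (the gcd) gives the Bezout coefficients s = -9, t = 35.
Result: 136 · (-9) + 35 · (35) = 1.

gcd(136, 35) = 1; s = -9, t = 35 (check: 136·(-9) + 35·35 = 1).


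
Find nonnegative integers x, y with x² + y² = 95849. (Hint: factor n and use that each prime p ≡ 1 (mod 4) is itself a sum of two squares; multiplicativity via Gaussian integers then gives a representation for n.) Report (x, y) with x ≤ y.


Step 1: Factor n = 95849 = 13 · 73 · 101.
Step 2: Check the mod-4 condition on each prime factor: 13 ≡ 1 (mod 4), exponent 1; 73 ≡ 1 (mod 4), exponent 1; 101 ≡ 1 (mod 4), exponent 1.
All primes ≡ 3 (mod 4) appear to even exponent (or don't appear), so by the two-squares theorem n IS expressible as a sum of two squares.
Step 3: Build a representation. Here n = 13 · 73 · 101 is a product of primes ≡ 1 (mod 4). Each prime p ≡ 1 (mod 4) is itself a sum of two squares; find a² by testing p − a² for a perfect square:
  13: 13 − 1² = 12, 13 − 2² = 9 = 3² ⇒ 13 = 2² + 3².
  73: 73 − 1² = 72, 73 − 2² = 69, 73 − 3² = 64 = 8² ⇒ 73 = 3² + 8².
  101: 101 − 1² = 100 = 10² ⇒ 101 = 1² + 10².
  Combine using the Brahmagupta–Fibonacci identity (a² + b²)(c² + d²) = (ac − bd)² + (ad + bc)² = (ac + bd)² + (ad − bc)²:
  13 · 73 = 949: from (2² + 3²)(3² + 8²), take (2·3 − 3·8, 2·8 + 3·3) = (6 − 24, 16 + 9) = (-18, 25); dropping signs (only squares matter) gives (18, 25); check 18² + 25² = 324 + 625 = 949 ✓.
  949 · 101 = 95849: from (18² + 25²)(1² + 10²), take (18·1 − 25·10, 18·10 + 25·1) = (18 − 250, 180 + 25) = (-232, 205); dropping signs (only squares matter) gives (232, 205); check 232² + 205² = 53824 + 42025 = 95849 ✓.
Step 4: Order so x ≤ y and verify: 205² + 232² = 42025 + 53824 = 95849 = n. ✓

n = 95849 = 205² + 232² (one valid representation with x ≤ y).


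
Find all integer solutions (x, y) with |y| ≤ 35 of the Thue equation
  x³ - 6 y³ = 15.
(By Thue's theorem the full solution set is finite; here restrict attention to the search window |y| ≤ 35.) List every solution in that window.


The equation is x³ - 6y³ = 15. For fixed y, x³ = 6·y³ + 15, so a solution requires the RHS to be a perfect cube.
Strategy: iterate y from -35 to 35, compute RHS = 6·y³ + 15, and check whether it is a (positive or negative) perfect cube.
Check small values of y:
  y = 0: RHS = 15 is not a perfect cube.
  y = 1: RHS = 21 is not a perfect cube.
  y = -1: RHS = 9 is not a perfect cube.
  y = 2: RHS = 63 is not a perfect cube.
  y = -2: RHS = -33 is not a perfect cube.
  y = 3: RHS = 177 is not a perfect cube.
  y = -3: RHS = -147 is not a perfect cube.
Continuing the search up to |y| = 35 finds no solutions either.
No (x, y) in the scanned range satisfies the equation.

No integer solutions with |y| ≤ 35.


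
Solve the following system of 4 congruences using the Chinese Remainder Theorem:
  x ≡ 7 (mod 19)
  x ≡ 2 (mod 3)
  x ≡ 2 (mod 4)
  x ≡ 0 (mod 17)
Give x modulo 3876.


Product of moduli M = 19 · 3 · 4 · 17 = 3876.
Merge one congruence at a time:
  Start: x ≡ 7 (mod 19).
  Combine with x ≡ 2 (mod 3); new modulus lcm = 57.
    Write x = 7 + 19·t and substitute into x ≡ 2 (mod 3): 19·t ≡ 2 − 7 = -5 (mod 3).
    Reduce coefficients mod 3: 1·t ≡ 1 (mod 3).
    So t ≡ 1 (mod 3).
    Then x = 7 + 19·1 = 26, valid modulo lcm(19, 3) = 57: x ≡ 26 (mod 57).
  Combine with x ≡ 2 (mod 4); new modulus lcm = 228.
    Write x = 26 + 57·t and substitute into x ≡ 2 (mod 4): 57·t ≡ 2 − 26 = -24 (mod 4).
    Reduce coefficients mod 4: 1·t ≡ 0 (mod 4).
    So t ≡ 0 (mod 4).
    Then x = 26 + 57·0 = 26, valid modulo lcm(57, 4) = 228: x ≡ 26 (mod 228).
  Combine with x ≡ 0 (mod 17); new modulus lcm = 3876.
    Write x = 26 + 228·t and substitute into x ≡ 0 (mod 17): 228·t ≡ 0 − 26 = -26 (mod 17).
    Reduce coefficients mod 17: 7·t ≡ 8 (mod 17).
    The inverse of 7 mod 17 is 5 (since 7·5 = 35 = 2·17 + 1), so t ≡ 5·8 = 40 ≡ 6 (mod 17).
    Then x = 26 + 228·6 = 1394, valid modulo lcm(228, 17) = 3876: x ≡ 1394 (mod 3876).
Verify against each original: 1394 mod 19 = 7, 1394 mod 3 = 2, 1394 mod 4 = 2, 1394 mod 17 = 0.

x ≡ 1394 (mod 3876).


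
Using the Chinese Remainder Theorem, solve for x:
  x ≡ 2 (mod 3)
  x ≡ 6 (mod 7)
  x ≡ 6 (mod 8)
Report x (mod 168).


Moduli 3, 7, 8 are pairwise coprime; by CRT there is a unique solution modulo M = 3 · 7 · 8 = 168.
Solve pairwise, accumulating the modulus:
  Start with x ≡ 2 (mod 3).
  Combine with x ≡ 6 (mod 7): since gcd(3, 7) = 1, we get a unique residue mod 21.
    Write x = 2 + 3·t and substitute into x ≡ 6 (mod 7): 3·t ≡ 6 − 2 = 4 (mod 7).
    The inverse of 3 mod 7 is 5 (since 3·5 = 15 = 2·7 + 1), so t ≡ 5·4 = 20 ≡ 6 (mod 7).
    Then x = 2 + 3·6 = 20, valid modulo lcm(3, 7) = 21: x ≡ 20 (mod 21).
  Combine with x ≡ 6 (mod 8): since gcd(21, 8) = 1, we get a unique residue mod 168.
    Write x = 20 + 21·t and substitute into x ≡ 6 (mod 8): 21·t ≡ 6 − 20 = -14 (mod 8).
    Reduce coefficients mod 8: 5·t ≡ 2 (mod 8).
    The inverse of 5 mod 8 is 5 (since 5·5 = 25 = 3·8 + 1), so t ≡ 5·2 = 10 ≡ 2 (mod 8).
    Then x = 20 + 21·2 = 62, valid modulo lcm(21, 8) = 168: x ≡ 62 (mod 168).
Verify: 62 mod 3 = 2 ✓, 62 mod 7 = 6 ✓, 62 mod 8 = 6 ✓.

x ≡ 62 (mod 168).


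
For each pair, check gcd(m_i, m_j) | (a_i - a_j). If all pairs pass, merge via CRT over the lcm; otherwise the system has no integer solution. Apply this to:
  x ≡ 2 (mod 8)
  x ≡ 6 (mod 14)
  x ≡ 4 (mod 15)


Moduli 8, 14, 15 are not pairwise coprime, so CRT works modulo lcm(m_i) when all pairwise compatibility conditions hold.
Pairwise compatibility: gcd(m_i, m_j) must divide a_i - a_j for every pair.
Merge one congruence at a time:
  Start: x ≡ 2 (mod 8).
  Combine with x ≡ 6 (mod 14): gcd(8, 14) = 2; 6 - 2 = 4, which IS divisible by 2, so compatible.
    Write x = 2 + 8·t and substitute into x ≡ 6 (mod 14): 8·t ≡ 6 − 2 = 4 (mod 14).
    Divide the congruence (and modulus) by g = 2: 4·t ≡ 2 (mod 7).
    The inverse of 4 mod 7 is 2 (since 4·2 = 8 = 1·7 + 1), so t ≡ 2·2 = 4 ≡ 4 (mod 7).
    Then x = 2 + 8·4 = 34, valid modulo lcm(8, 14) = 56: x ≡ 34 (mod 56).
  Combine with x ≡ 4 (mod 15): gcd(56, 15) = 1; 4 - 34 = -30, which IS divisible by 1, so compatible.
    Write x = 34 + 56·t and substitute into x ≡ 4 (mod 15): 56·t ≡ 4 − 34 = -30 (mod 15).
    Reduce coefficients mod 15: 11·t ≡ 0 (mod 15).
    The inverse of 11 mod 15 is 11 (since 11·11 = 121 = 8·15 + 1), so t ≡ 11·0 = 0 ≡ 0 (mod 15).
    Then x = 34 + 56·0 = 34, valid modulo lcm(56, 15) = 840: x ≡ 34 (mod 840).
Verify: 34 mod 8 = 2, 34 mod 14 = 6, 34 mod 15 = 4.

x ≡ 34 (mod 840).


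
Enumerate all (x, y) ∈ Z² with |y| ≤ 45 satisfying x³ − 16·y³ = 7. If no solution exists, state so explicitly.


The equation is x³ - 16y³ = 7. For fixed y, x³ = 16·y³ + 7, so a solution requires the RHS to be a perfect cube.
Strategy: iterate y from -45 to 45, compute RHS = 16·y³ + 7, and check whether it is a (positive or negative) perfect cube.
Check small values of y:
  y = 0: RHS = 7 is not a perfect cube.
  y = 1: RHS = 23 is not a perfect cube.
  y = -1: RHS = -9 is not a perfect cube.
  y = 2: RHS = 135 is not a perfect cube.
  y = -2: RHS = -121 is not a perfect cube.
  y = 3: RHS = 439 is not a perfect cube.
  y = -3: RHS = -425 is not a perfect cube.
Continuing the search up to |y| = 45 finds no solutions either.
No (x, y) in the scanned range satisfies the equation.

No integer solutions with |y| ≤ 45.


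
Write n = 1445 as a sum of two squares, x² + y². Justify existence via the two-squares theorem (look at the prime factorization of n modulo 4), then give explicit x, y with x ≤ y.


Step 1: Factor n = 1445 = 5 · 17^2.
Step 2: Check the mod-4 condition on each prime factor: 5 ≡ 1 (mod 4), exponent 1; 17 ≡ 1 (mod 4), exponent 2.
All primes ≡ 3 (mod 4) appear to even exponent (or don't appear), so by the two-squares theorem n IS expressible as a sum of two squares.
Step 3: Build a representation. Here n = 5 · 17 · 17 is a product of primes ≡ 1 (mod 4). Each prime p ≡ 1 (mod 4) is itself a sum of two squares; find a² by testing p − a² for a perfect square:
  5: 5 − 1² = 4 = 2² ⇒ 5 = 1² + 2².
  17: 17 − 1² = 16 = 4² ⇒ 17 = 1² + 4².
  Combine using the Brahmagupta–Fibonacci identity (a² + b²)(c² + d²) = (ac − bd)² + (ad + bc)² = (ac + bd)² + (ad − bc)²:
  5 · 17 = 85: from (1² + 2²)(1² + 4²), take (1·1 − 2·4, 1·4 + 2·1) = (1 − 8, 4 + 2) = (-7, 6); dropping signs (only squares matter) gives (7, 6); check 7² + 6² = 49 + 36 = 85 ✓.
  85 · 17 = 1445: from (7² + 6²)(1² + 4²), take (7·1 − 6·4, 7·4 + 6·1) = (7 − 24, 28 + 6) = (-17, 34); dropping signs (only squares matter) gives (17, 34); check 17² + 34² = 289 + 1156 = 1445 ✓.
Step 4: Order so x ≤ y and verify: 17² + 34² = 289 + 1156 = 1445 = n. ✓

n = 1445 = 17² + 34² (one valid representation with x ≤ y).


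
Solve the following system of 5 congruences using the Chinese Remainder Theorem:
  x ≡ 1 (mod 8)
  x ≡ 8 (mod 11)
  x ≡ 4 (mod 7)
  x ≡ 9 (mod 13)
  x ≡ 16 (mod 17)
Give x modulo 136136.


Product of moduli M = 8 · 11 · 7 · 13 · 17 = 136136.
Merge one congruence at a time:
  Start: x ≡ 1 (mod 8).
  Combine with x ≡ 8 (mod 11); new modulus lcm = 88.
    Write x = 1 + 8·t and substitute into x ≡ 8 (mod 11): 8·t ≡ 8 − 1 = 7 (mod 11).
    The inverse of 8 mod 11 is 7 (since 8·7 = 56 = 5·11 + 1), so t ≡ 7·7 = 49 ≡ 5 (mod 11).
    Then x = 1 + 8·5 = 41, valid modulo lcm(8, 11) = 88: x ≡ 41 (mod 88).
  Combine with x ≡ 4 (mod 7); new modulus lcm = 616.
    Write x = 41 + 88·t and substitute into x ≡ 4 (mod 7): 88·t ≡ 4 − 41 = -37 (mod 7).
    Reduce coefficients mod 7: 4·t ≡ 5 (mod 7).
    The inverse of 4 mod 7 is 2 (since 4·2 = 8 = 1·7 + 1), so t ≡ 2·5 = 10 ≡ 3 (mod 7).
    Then x = 41 + 88·3 = 305, valid modulo lcm(88, 7) = 616: x ≡ 305 (mod 616).
  Combine with x ≡ 9 (mod 13); new modulus lcm = 8008.
    Write x = 305 + 616·t and substitute into x ≡ 9 (mod 13): 616·t ≡ 9 − 305 = -296 (mod 13).
    Reduce coefficients mod 13: 5·t ≡ 3 (mod 13).
    The inverse of 5 mod 13 is 8 (since 5·8 = 40 = 3·13 + 1), so t ≡ 8·3 = 24 ≡ 11 (mod 13).
    Then x = 305 + 616·11 = 7081, valid modulo lcm(616, 13) = 8008: x ≡ 7081 (mod 8008).
  Combine with x ≡ 16 (mod 17); new modulus lcm = 136136.
    Write x = 7081 + 8008·t and substitute into x ≡ 16 (mod 17): 8008·t ≡ 16 − 7081 = -7065 (mod 17).
    Reduce coefficients mod 17: 1·t ≡ 7 (mod 17).
    So t ≡ 7 (mod 17).
    Then x = 7081 + 8008·7 = 63137, valid modulo lcm(8008, 17) = 136136: x ≡ 63137 (mod 136136).
Verify against each original: 63137 mod 8 = 1, 63137 mod 11 = 8, 63137 mod 7 = 4, 63137 mod 13 = 9, 63137 mod 17 = 16.

x ≡ 63137 (mod 136136).
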